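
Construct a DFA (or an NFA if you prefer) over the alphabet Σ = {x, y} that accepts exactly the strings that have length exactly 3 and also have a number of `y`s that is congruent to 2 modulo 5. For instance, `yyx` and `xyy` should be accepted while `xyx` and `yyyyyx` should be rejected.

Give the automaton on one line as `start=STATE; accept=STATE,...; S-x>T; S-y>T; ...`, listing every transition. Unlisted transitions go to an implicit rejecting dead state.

start=q0; accept=q6; q0-x>q1; q0-y>q2; q1-x>q3; q1-y>q4; q2-x>q4; q2-y>q5; q3-x>q3; q3-y>q3; q4-x>q3; q4-y>q6; q5-x>q6; q5-y>q3; q6-x>q3; q6-y>q3

Build one automaton per condition and run them in lockstep. One (5 states) tracks the input length, saturating at 4; the other (5 states) tracks the count of `y`s modulo 5. Each combined state is a pair, one component from each; accept when both components accept. Equivalent product states are then merged.
        x   y  
>  q0   q1  q2 
   q1   q3  q4 
   q2   q4  q5 
   q3   q3  q3 
   q4   q3  q6 
   q5   q6  q3 
 * q6   q3  q3 
(> = start, * = accepting)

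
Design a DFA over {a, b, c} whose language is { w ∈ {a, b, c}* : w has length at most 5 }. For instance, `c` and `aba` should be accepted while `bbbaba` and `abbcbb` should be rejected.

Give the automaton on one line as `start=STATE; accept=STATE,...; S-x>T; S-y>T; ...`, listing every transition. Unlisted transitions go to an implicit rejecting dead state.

start=s0; accept=s0,s1,s2,s3,s4,s5; s0-a>s1; s0-b>s1; s0-c>s1; s1-a>s2; s1-b>s2; s1-c>s2; s2-a>s3; s2-b>s3; s2-c>s3; s3-a>s4; s3-b>s4; s3-c>s4; s4-a>s5; s4-b>s5; s4-c>s5; s5-a>s6; s5-b>s6; s5-c>s6; s6-a>s6; s6-b>s6; s6-c>s6

We only need to distinguish lengths 0, 1, …, 5, and '>5'. Chain s0 → s1 → s2 → s3 → s4 → s5 → s6 on every symbol, with s6 looping. Accepting states: {s0, s1, s2, s3, s4, s5}.
        a   b   c  
>* s0   s1  s1  s1 
 * s1   s2  s2  s2 
 * s2   s3  s3  s3 
 * s3   s4  s4  s4 
 * s4   s5  s5  s5 
 * s5   s6  s6  s6 
   s6   s6  s6  s6 
(> = start, * = accepting)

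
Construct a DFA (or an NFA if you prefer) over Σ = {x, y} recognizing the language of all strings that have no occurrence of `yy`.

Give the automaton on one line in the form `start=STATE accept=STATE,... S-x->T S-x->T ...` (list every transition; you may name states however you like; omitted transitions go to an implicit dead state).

start=s0 accept=s0,s1 s0-x->s0 s0-y->s1 s1-x->s0 s1-y->s2 s2-x->s2 s2-y->s2

Track partial matches of the forbidden pattern `yy`. State s2 is a dead state reached once `yy` has occurred; every other state accepts. s0 means no part of `yy` is currently matched.
        x   y  
>* s0   s0  s1 
 * s1   s0  s2 
   s2   s2  s2 
(> = start, * = accepting)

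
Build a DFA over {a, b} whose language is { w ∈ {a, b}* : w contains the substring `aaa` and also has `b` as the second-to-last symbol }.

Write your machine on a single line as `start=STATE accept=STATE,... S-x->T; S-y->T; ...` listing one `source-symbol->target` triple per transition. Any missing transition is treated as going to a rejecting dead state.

Handle the two conditions separately and then intersect. The first has 4 states tracking whether and how much of `aaa` has been seen; the second has 7 states tracking the last 2 symbols read. A product state is a pair (one from each), accepting exactly when both do.
          a    b  
>  S0     S1   S2 
   S1     S3   S4 
   S2     S5   S6 
   S3     S7   S4 
   S4     S5   S6 
   S5     S3   S4 
   S6     S5   S6 
   S7     S7   S8 
   S8     S9  S10 
 * S9     S7   S8 
 * S10    S9  S10 
(> = start, * = accepting)

start=S0; accept=S9,S10; S0-a->S1; S0-b->S2; S1-a->S3; S1-b->S4; S2-a->S5; S2-b->S6; S3-a->S7; S3-b->S4; S4-a->S5; S4-b->S6; S5-a->S3; S5-b->S4; S6-a->S5; S6-b->S6; S7-a->S7; S7-b->S8; S8-a->S9; S8-b->S10; S9-a->S7; S9-b->S8; S10-a->S9; S10-b->S10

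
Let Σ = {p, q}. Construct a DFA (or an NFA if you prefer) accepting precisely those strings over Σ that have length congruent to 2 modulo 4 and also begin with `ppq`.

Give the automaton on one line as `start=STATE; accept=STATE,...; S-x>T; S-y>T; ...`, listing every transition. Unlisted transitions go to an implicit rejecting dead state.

Run two small machines in parallel and take their product. The first has 4 states tracking the input length modulo 4; the second has 5 states tracking whether the input so far still matches the prefix `ppq`. A product state is a pair (one from each), accepting exactly when both do. Equivalent product states are then merged.
With 8 states:
       p  q 
>  A   B  C 
   B   D  C 
   C   C  C 
   D   C  E 
   E   F  F 
   F   G  G 
   G   H  H 
 * H   E  E 
(> = start, * = accepting)

start=A; accept=H; A-p>B; A-q>C; B-p>D; B-q>C; C-p>C; C-q>C; D-p>C; D-q>E; E-p>F; E-q>F; F-p>G; F-q>G; G-p>H; G-q>H; H-p>E; H-q>E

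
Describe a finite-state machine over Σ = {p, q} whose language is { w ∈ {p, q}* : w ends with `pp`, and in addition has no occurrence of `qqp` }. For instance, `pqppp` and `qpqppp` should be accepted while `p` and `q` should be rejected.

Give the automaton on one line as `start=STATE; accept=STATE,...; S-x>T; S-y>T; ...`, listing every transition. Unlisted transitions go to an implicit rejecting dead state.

Build one automaton per condition and run them in lockstep. One (3 states) tracks how much of the suffix `pp` has currently been matched; the other (4 states) tracks partial matches of the forbidden pattern `qqp`. Each combined state is a pair, one component from each; accept when both components accept.
With 8 states:
        p   q  
>  S0   S1  S2 
   S1   S3  S2 
   S2   S1  S4 
 * S3   S3  S2 
   S4   S5  S4 
   S5   S6  S7 
   S6   S6  S7 
   S7   S5  S7 
(> = start, * = accepting)

start=S0; accept=S3; S0-p>S1; S0-q>S2; S1-p>S3; S1-q>S2; S2-p>S1; S2-q>S4; S3-p>S3; S3-q>S2; S4-p>S5; S4-q>S4; S5-p>S6; S5-q>S7; S6-p>S6; S6-q>S7; S7-p>S5; S7-q>S7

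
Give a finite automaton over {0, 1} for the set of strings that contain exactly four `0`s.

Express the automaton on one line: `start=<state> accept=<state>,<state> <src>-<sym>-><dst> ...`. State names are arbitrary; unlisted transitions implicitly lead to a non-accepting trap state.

Only the number of `0`s matters, and only up to 5. Make a chain q0 → q1 → q2 → q3 → q4 → q5 advanced by each `0` (with q5 absorbing); every other symbol self-loops. The accepting set is {q4}.
A 6-state machine:
        0   1  
>  q0   q1  q0 
   q1   q2  q1 
   q2   q3  q2 
   q3   q4  q3 
 * q4   q5  q4 
   q5   q5  q5 
(> = start, * = accepting)

start=q0 accept=q4 q0-0->q1 q0-1->q0 q1-0->q2 q1-1->q1 q2-0->q3 q2-1->q2 q3-0->q4 q3-1->q3 q4-0->q5 q4-1->q4 q5-0->q5 q5-1->q5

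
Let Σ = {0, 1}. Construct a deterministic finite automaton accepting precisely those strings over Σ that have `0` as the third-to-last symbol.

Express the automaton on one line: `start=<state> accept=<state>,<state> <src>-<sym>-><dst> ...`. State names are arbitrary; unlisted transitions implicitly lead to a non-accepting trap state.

Because acceptance depends on a position counted from the end, the machine has to buffer the most recent 3 symbols. Make each state the string of the last up-to-3 symbols read; on input `x` shift the window left and append `x`. Accept when the buffered window has length 3 and begins with `0`.
A 15-state machine:
          0    1  
>  s0     s1   s2 
   s1     s3   s4 
   s2     s5   s6 
   s3     s7   s8 
   s4     s9  s10 
   s5    s11  s12 
   s6    s13  s14 
 * s7     s7   s8 
 * s8     s9  s10 
 * s9    s11  s12 
 * s10   s13  s14 
   s11    s7   s8 
   s12    s9  s10 
   s13   s11  s12 
   s14   s13  s14 
(> = start, * = accepting)

start=s0 accept=s7,s8,s9,s10 s0-0->s1 s0-1->s2 s1-0->s3 s1-1->s4 s2-0->s5 s2-1->s6 s3-0->s7 s3-1->s8 s4-0->s9 s4-1->s10 s5-0->s11 s5-1->s12 s6-0->s13 s6-1->s14 s7-0->s7 s7-1->s8 s8-0->s9 s8-1->s10 s9-0->s11 s9-1->s12 s10-0->s13 s10-1->s14 s11-0->s7 s11-1->s8 s12-0->s9 s12-1->s10 s13-0->s11 s13-1->s12 s14-0->s13 s14-1->s14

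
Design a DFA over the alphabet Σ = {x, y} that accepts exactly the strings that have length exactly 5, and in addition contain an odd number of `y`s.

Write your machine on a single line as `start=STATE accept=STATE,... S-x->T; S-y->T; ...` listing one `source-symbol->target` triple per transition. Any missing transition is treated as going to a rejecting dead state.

start=s0; accept=s10; s0-x->s1; s0-y->s2; s1-x->s3; s1-y->s4; s2-x->s4; s2-y->s3; s3-x->s5; s3-y->s6; s4-x->s6; s4-y->s5; s5-x->s7; s5-y->s8; s6-x->s8; s6-y->s7; s7-x->s9; s7-y->s10; s8-x->s10; s8-y->s9; s9-x->s9; s9-y->s9; s10-x->s9; s10-y->s9

Run two small machines in parallel and take their product. One (7 states) tracks the input length, saturating at 6; the other (2 states) tracks the count of `y`s modulo 2. Each combined state is a pair, one component from each; accept when both components accept. Equivalent product states are then merged.
11 states suffice.
          x    y  
>  s0     s1   s2 
   s1     s3   s4 
   s2     s4   s3 
   s3     s5   s6 
   s4     s6   s5 
   s5     s7   s8 
   s6     s8   s7 
   s7     s9  s10 
   s8    s10   s9 
   s9     s9   s9 
 * s10    s9   s9 
(> = start, * = accepting)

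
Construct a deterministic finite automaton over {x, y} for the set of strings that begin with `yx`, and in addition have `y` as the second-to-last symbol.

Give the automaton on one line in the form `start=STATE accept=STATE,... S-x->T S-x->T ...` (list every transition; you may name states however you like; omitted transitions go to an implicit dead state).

start=q0 accept=q5,q10 q0-x->q1 q0-y->q2 q1-x->q3 q1-y->q4 q2-x->q5 q2-y->q6 q3-x->q3 q3-y->q4 q4-x->q7 q4-y->q6 q5-x->q8 q5-y->q9 q6-x->q7 q6-y->q6 q7-x->q3 q7-y->q4 q8-x->q8 q8-y->q9 q9-x->q5 q9-y->q10 q10-x->q5 q10-y->q10

Handle the two conditions separately and then intersect. The first has 4 states tracking whether the input so far still matches the prefix `yx`; the second has 7 states tracking the last 2 symbols read. A product state is a pair (one from each), accepting exactly when both do.
          x    y  
>  q0     q1   q2 
   q1     q3   q4 
   q2     q5   q6 
   q3     q3   q4 
   q4     q7   q6 
 * q5     q8   q9 
   q6     q7   q6 
   q7     q3   q4 
   q8     q8   q9 
   q9     q5  q10 
 * q10    q5  q10 
(> = start, * = accepting)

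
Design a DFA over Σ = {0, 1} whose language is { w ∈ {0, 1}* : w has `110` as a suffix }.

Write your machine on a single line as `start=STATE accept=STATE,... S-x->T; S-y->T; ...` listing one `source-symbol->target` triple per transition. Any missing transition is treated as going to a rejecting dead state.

start=s0; accept=s3; s0-0->s0; s0-1->s1; s1-0->s0; s1-1->s2; s2-0->s3; s2-1->s2; s3-0->s0; s3-1->s1

Remember how much of `110` the current input suffix matches. State s0 means no match yet; s1 means the last symbol is `1`; s2 means the last 2 symbols are `11`; s3 means the last 3 symbols are `110`. Only s3 accepts. On a mismatch, fall back to the longest proper suffix that is still a prefix of `110`.
With 4 states:
        0   1  
>  s0   s0  s1 
   s1   s0  s2 
   s2   s3  s2 
 * s3   s0  s1 
(> = start, * = accepting)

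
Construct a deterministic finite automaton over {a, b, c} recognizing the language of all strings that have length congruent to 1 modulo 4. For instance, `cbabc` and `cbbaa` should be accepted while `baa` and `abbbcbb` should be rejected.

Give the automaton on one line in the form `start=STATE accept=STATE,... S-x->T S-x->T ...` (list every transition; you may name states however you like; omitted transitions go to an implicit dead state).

start=s0 accept=s1 s0-a->s1 s0-b->s1 s0-c->s1 s1-a->s2 s1-b->s2 s1-c->s2 s2-a->s3 s2-b->s3 s2-c->s3 s3-a->s0 s3-b->s0 s3-c->s0

Only the length mod 4 matters, so use a 4-cycle: from any state, every input symbol moves to the next state, wrapping s3 back to s0. Mark s1 accepting.
        a   b   c  
>  s0   s1  s1  s1 
 * s1   s2  s2  s2 
   s2   s3  s3  s3 
   s3   s0  s0  s0 
(> = start, * = accepting)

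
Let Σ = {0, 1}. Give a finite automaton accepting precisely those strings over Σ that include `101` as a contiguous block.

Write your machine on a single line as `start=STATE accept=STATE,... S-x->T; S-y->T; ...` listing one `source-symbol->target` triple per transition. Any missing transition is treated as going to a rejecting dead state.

States s0..s2 record the length of the longest prefix of `101` that matches the current input suffix. Reaching s3 means `101` has been seen, and we stay there forever. Accept from s3.
A 4-state machine:
        0   1  
>  s0   s0  s1 
   s1   s2  s1 
   s2   s0  s3 
 * s3   s3  s3 
(> = start, * = accepting)

start=s0; accept=s3; s0-0->s0; s0-1->s1; s1-0->s2; s1-1->s1; s2-0->s0; s2-1->s3; s3-0->s3; s3-1->s3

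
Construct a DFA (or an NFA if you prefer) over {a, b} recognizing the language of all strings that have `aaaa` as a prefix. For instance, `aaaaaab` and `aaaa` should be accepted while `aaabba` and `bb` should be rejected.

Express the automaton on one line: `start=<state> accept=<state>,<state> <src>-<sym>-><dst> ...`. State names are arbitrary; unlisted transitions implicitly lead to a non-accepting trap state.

Walk along `aaaa` while the input agrees: from S0 take `a` to S1, and so on. Any deviation drops to the rejecting sink S5. Once S4 is reached the prefix is confirmed and every continuation is accepted.
A 6-state machine:
        a   b  
>  S0   S1  S5 
   S1   S2  S5 
   S2   S3  S5 
   S3   S4  S5 
 * S4   S4  S4 
   S5   S5  S5 
(> = start, * = accepting)

start=S0 accept=S4 S0-a->S1 S0-b->S5 S1-a->S2 S1-b->S5 S2-a->S3 S2-b->S5 S3-a->S4 S3-b->S5 S4-a->S4 S4-b->S4 S5-a->S5 S5-b->S5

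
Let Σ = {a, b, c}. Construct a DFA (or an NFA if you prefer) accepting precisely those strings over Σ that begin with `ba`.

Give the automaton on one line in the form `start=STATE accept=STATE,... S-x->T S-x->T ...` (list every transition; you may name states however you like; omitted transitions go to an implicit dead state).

Check the first 2 symbols one by one: S0 through S1 record how many have matched `ba` so far; any wrong symbol goes to the dead state S3. After all 2 match we enter the accepting sink S2.
4 states suffice.
        a   b   c  
>  S0   S3  S1  S3 
   S1   S2  S3  S3 
 * S2   S2  S2  S2 
   S3   S3  S3  S3 
(> = start, * = accepting)

start=S0 accept=S2 S0-a->S3 S0-b->S1 S0-c->S3 S1-a->S2 S1-b->S3 S1-c->S3 S2-a->S2 S2-b->S2 S2-c->S2 S3-a->S3 S3-b->S3 S3-c->S3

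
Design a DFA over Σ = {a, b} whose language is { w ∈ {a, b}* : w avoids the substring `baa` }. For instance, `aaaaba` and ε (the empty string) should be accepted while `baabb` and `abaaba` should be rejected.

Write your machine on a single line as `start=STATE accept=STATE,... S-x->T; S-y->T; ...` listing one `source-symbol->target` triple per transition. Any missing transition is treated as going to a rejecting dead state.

Track partial matches of the forbidden pattern `baa`. State S3 is a dead state reached once `baa` has occurred; every other state accepts. S0 means no part of `baa` is currently matched.
With 4 states:
        a   b  
>* S0   S0  S1 
 * S1   S2  S1 
 * S2   S3  S1 
   S3   S3  S3 
(> = start, * = accepting)

start=S0; accept=S0,S1,S2; S0-a->S0; S0-b->S1; S1-a->S2; S1-b->S1; S2-a->S3; S2-b->S1; S3-a->S3; S3-b->S3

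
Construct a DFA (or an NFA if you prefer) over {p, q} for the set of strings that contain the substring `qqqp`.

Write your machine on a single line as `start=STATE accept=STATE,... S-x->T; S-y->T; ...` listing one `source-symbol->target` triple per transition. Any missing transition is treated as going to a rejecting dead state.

start=A; accept=E; A-p->A; A-q->B; B-p->A; B-q->C; C-p->A; C-q->D; D-p->E; D-q->D; E-p->E; E-q->E

Track how much of `qqqp` has been matched so far: state A is no progress, E is the absorbing accept state reached once `qqqp` has occurred. Intermediate states record partial matches; on a mismatch, fall back to the longest reusable overlap.
With 5 states:
       p  q 
>  A   A  B 
   B   A  C 
   C   A  D 
   D   E  D 
 * E   E  E 
(> = start, * = accepting)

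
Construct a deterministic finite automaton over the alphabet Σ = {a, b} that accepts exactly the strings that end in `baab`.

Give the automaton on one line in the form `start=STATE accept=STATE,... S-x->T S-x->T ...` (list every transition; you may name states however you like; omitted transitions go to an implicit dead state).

start=S0 accept=S4 S0-a->S0 S0-b->S1 S1-a->S2 S1-b->S1 S2-a->S3 S2-b->S1 S3-a->S0 S3-b->S4 S4-a->S2 S4-b->S1

Let each state record the length of the longest suffix of the input read so far that is also a prefix of `baab`. S1 means the last symbol is `b`; S2 means the last 2 symbols are `ba`; S3 means the last 3 symbols are `baa`; S4 means the last 4 symbols are `baab`. Accept only at S4, where the string currently ends in `baab`.
A 5-state machine:
        a   b  
>  S0   S0  S1 
   S1   S2  S1 
   S2   S3  S1 
   S3   S0  S4 
 * S4   S2  S1 
(> = start, * = accepting)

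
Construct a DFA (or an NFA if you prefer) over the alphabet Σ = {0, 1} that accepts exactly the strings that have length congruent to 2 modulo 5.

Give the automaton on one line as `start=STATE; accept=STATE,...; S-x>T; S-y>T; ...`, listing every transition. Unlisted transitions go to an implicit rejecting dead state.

Count input length modulo 5: every symbol advances one step around the cycle s0 → s1 → s2 → s3 → s4 → s0. Accept at s2.
A 5-state machine:
        0   1  
>  s0   s1  s1 
   s1   s2  s2 
 * s2   s3  s3 
   s3   s4  s4 
   s4   s0  s0 
(> = start, * = accepting)

start=s0; accept=s2; s0-0>s1; s0-1>s1; s1-0>s2; s1-1>s2; s2-0>s3; s2-1>s3; s3-0>s4; s3-1>s4; s4-0>s0; s4-1>s0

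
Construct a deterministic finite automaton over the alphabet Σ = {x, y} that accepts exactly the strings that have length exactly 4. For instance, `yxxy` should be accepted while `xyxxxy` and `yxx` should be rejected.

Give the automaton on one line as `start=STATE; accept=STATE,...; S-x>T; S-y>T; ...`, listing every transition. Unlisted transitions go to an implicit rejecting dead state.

start=A; accept=E; A-x>B; A-y>B; B-x>C; B-y>C; C-x>D; C-y>D; D-x>E; D-y>E; E-x>F; E-y>F; F-x>F; F-y>F

Count input length up to 5: every symbol moves from A toward F, which means 'more than 4' and absorbs. Accept from {E}.
6 states suffice.
       x  y 
>  A   B  B 
   B   C  C 
   C   D  D 
   D   E  E 
 * E   F  F 
   F   F  F 
(> = start, * = accepting)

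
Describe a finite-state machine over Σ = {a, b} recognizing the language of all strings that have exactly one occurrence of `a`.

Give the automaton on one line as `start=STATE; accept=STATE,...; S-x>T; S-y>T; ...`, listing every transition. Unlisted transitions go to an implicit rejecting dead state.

start=s0; accept=s1; s0-a>s1; s0-b>s0; s1-a>s2; s1-b>s1; s2-a>s2; s2-b>s2

Only the number of `a`s matters, and only up to 2. Make a chain s0 → s1 → s2 advanced by each `a` (with s2 absorbing); every other symbol self-loops. The accepting set is {s1}.
3 states suffice.
        a   b  
>  s0   s1  s0 
 * s1   s2  s1 
   s2   s2  s2 
(> = start, * = accepting)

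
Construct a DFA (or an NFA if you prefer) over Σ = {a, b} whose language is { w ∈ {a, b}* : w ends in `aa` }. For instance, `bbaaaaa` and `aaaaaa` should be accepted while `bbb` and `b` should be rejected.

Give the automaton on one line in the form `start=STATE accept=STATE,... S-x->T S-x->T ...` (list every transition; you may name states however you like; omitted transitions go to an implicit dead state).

start=q0 accept=q2 q0-a->q1 q0-b->q0 q1-a->q2 q1-b->q0 q2-a->q2 q2-b->q0

Remember how much of `aa` the current input suffix matches. State q0 means no match yet; q1 means the last symbol is `a`; q2 means the last 2 symbols are `aa`. Only q2 accepts. On a mismatch, fall back to the longest proper suffix that is still a prefix of `aa`.
A 3-state machine:
        a   b  
>  q0   q1  q0 
   q1   q2  q0 
 * q2   q2  q0 
(> = start, * = accepting)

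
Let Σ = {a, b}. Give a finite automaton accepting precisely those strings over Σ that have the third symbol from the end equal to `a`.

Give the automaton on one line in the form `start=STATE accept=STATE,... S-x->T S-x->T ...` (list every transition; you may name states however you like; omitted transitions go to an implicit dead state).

start=q0 accept=q7,q8,q9,q10 q0-a->q1 q0-b->q2 q1-a->q3 q1-b->q4 q2-a->q5 q2-b->q6 q3-a->q7 q3-b->q8 q4-a->q9 q4-b->q10 q5-a->q11 q5-b->q12 q6-a->q13 q6-b->q14 q7-a->q7 q7-b->q8 q8-a->q9 q8-b->q10 q9-a->q11 q9-b->q12 q10-a->q13 q10-b->q14 q11-a->q7 q11-b->q8 q12-a->q9 q12-b->q10 q13-a->q11 q13-b->q12 q14-a->q13 q14-b->q14

A DFA must remember the last 3 symbols (since which symbol is third-to-last isn't known until the input ends). Use one state per possible window of the last ≤3 symbols; accept from those whose window starts with `a`.
          a    b  
>  q0     q1   q2 
   q1     q3   q4 
   q2     q5   q6 
   q3     q7   q8 
   q4     q9  q10 
   q5    q11  q12 
   q6    q13  q14 
 * q7     q7   q8 
 * q8     q9  q10 
 * q9    q11  q12 
 * q10   q13  q14 
   q11    q7   q8 
   q12    q9  q10 
   q13   q11  q12 
   q14   q13  q14 
(> = start, * = accepting)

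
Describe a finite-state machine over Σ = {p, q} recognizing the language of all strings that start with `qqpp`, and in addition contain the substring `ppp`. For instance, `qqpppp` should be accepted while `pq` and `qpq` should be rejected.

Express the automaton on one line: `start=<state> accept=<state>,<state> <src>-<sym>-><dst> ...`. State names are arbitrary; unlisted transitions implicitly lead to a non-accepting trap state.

start=A accept=J A-p->B A-q->C B-p->D B-q->E C-p->B C-q->F D-p->G D-q->E E-p->B E-q->E F-p->H F-q->E G-p->G G-q->G H-p->I H-q->E I-p->J I-q->K J-p->J J-q->J K-p->L K-q->K L-p->I L-q->K

Run two small machines in parallel and take their product. The first has 6 states tracking whether the input so far still matches the prefix `qqpp`; the second has 4 states tracking whether and how much of `ppp` has been seen. A product state is a pair (one from each), accepting exactly when both do.
With 12 states:
       p  q 
>  A   B  C 
   B   D  E 
   C   B  F 
   D   G  E 
   E   B  E 
   F   H  E 
   G   G  G 
   H   I  E 
   I   J  K 
 * J   J  J 
   K   L  K 
   L   I  K 
(> = start, * = accepting)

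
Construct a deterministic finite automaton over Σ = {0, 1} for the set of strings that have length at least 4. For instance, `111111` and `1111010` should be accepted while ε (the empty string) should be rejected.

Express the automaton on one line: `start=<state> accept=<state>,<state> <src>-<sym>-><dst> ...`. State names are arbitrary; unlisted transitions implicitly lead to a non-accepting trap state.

Count input length up to 5: every symbol moves from A toward F, which means 'more than 4' and absorbs. Accept from {E, F}.
       0  1 
>  A   B  B 
   B   C  C 
   C   D  D 
   D   E  E 
 * E   F  F 
 * F   F  F 
(> = start, * = accepting)

start=A accept=E,F A-0->B A-1->B B-0->C B-1->C C-0->D C-1->D D-0->E D-1->E E-0->F E-1->F F-0->F F-1->F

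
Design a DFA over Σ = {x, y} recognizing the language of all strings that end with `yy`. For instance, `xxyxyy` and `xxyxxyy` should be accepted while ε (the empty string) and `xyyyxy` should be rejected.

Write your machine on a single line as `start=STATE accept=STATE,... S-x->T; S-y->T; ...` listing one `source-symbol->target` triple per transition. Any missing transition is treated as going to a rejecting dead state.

start=q0; accept=q2; q0-x->q0; q0-y->q1; q1-x->q0; q1-y->q2; q2-x->q0; q2-y->q2

Let each state record the length of the longest suffix of the input read so far that is also a prefix of `yy`. q1 means the last symbol is `y`; q2 means the last 2 symbols are `yy`. Accept only at q2, where the string currently ends in `yy`.
3 states suffice.
        x   y  
>  q0   q0  q1 
   q1   q0  q2 
 * q2   q0  q2 
(> = start, * = accepting)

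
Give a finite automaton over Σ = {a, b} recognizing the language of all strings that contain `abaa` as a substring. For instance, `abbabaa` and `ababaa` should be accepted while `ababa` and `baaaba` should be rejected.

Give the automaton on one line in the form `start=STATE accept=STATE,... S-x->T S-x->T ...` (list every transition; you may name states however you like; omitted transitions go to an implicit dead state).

States q0..q3 record the length of the longest prefix of `abaa` that matches the current input suffix. Reaching q4 means `abaa` has been seen, and we stay there forever. Accept from q4.
5 states suffice.
        a   b  
>  q0   q1  q0 
   q1   q1  q2 
   q2   q3  q0 
   q3   q4  q2 
 * q4   q4  q4 
(> = start, * = accepting)

start=q0 accept=q4 q0-a->q1 q0-b->q0 q1-a->q1 q1-b->q2 q2-a->q3 q2-b->q0 q3-a->q4 q3-b->q2 q4-a->q4 q4-b->q4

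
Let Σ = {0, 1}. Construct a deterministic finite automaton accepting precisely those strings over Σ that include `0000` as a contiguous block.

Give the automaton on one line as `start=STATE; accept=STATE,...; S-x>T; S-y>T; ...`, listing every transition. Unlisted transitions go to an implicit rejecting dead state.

Track how much of `0000` has been matched so far: state A is no progress, E is the absorbing accept state reached once `0000` has occurred. Intermediate states record partial matches; on a mismatch, fall back to the longest reusable overlap.
A 5-state machine:
       0  1 
>  A   B  A 
   B   C  A 
   C   D  A 
   D   E  A 
 * E   E  E 
(> = start, * = accepting)

start=A; accept=E; A-0>B; A-1>A; B-0>C; B-1>A; C-0>D; C-1>A; D-0>E; D-1>A; E-0>E; E-1>E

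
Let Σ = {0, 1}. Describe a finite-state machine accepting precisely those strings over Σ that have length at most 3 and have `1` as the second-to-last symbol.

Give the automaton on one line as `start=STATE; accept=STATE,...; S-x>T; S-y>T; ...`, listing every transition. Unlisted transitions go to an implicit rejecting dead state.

start=S0; accept=S5,S6,S9,S10; S0-0>S1; S0-1>S2; S1-0>S3; S1-1>S4; S2-0>S5; S2-1>S6; S3-0>S7; S3-1>S8; S4-0>S9; S4-1>S10; S5-0>S7; S5-1>S8; S6-0>S9; S6-1>S10; S7-0>S11; S7-1>S12; S8-0>S13; S8-1>S14; S9-0>S11; S9-1>S12; S10-0>S13; S10-1>S14; S11-0>S11; S11-1>S12; S12-0>S13; S12-1>S14; S13-0>S11; S13-1>S12; S14-0>S13; S14-1>S14

Handle the two conditions separately and then intersect. One (5 states) tracks the input length, saturating at 4; the other (7 states) tracks the last 2 symbols read. Each combined state is a pair, one component from each; accept when both components accept.
A 15-state machine:
          0    1  
>  S0     S1   S2 
   S1     S3   S4 
   S2     S5   S6 
   S3     S7   S8 
   S4     S9  S10 
 * S5     S7   S8 
 * S6     S9  S10 
   S7    S11  S12 
   S8    S13  S14 
 * S9    S11  S12 
 * S10   S13  S14 
   S11   S11  S12 
   S12   S13  S14 
   S13   S11  S12 
   S14   S13  S14 
(> = start, * = accepting)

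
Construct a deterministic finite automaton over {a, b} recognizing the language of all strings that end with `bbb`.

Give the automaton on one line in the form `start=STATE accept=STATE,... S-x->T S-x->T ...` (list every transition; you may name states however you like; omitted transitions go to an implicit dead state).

Remember how much of `bbb` the current input suffix matches. State s0 means no match yet; s1 means the last symbol is `b`; s2 means the last 2 symbols are `bb`; s3 means the last 3 symbols are `bbb`. Only s3 accepts. On a mismatch, fall back to the longest proper suffix that is still a prefix of `bbb`.
A 4-state machine:
        a   b  
>  s0   s0  s1 
   s1   s0  s2 
   s2   s0  s3 
 * s3   s0  s3 
(> = start, * = accepting)

start=s0 accept=s3 s0-a->s0 s0-b->s1 s1-a->s0 s1-b->s2 s2-a->s0 s2-b->s3 s3-a->s0 s3-b->s3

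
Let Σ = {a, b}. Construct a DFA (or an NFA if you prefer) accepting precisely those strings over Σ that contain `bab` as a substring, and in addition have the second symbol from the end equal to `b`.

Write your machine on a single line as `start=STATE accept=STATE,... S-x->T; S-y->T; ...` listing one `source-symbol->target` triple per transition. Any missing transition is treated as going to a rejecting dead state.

start=q0; accept=q8,q9; q0-a->q1; q0-b->q2; q1-a->q3; q1-b->q4; q2-a->q5; q2-b->q6; q3-a->q3; q3-b->q4; q4-a->q5; q4-b->q6; q5-a->q3; q5-b->q7; q6-a->q5; q6-b->q6; q7-a->q8; q7-b->q9; q8-a->q10; q8-b->q7; q9-a->q8; q9-b->q9; q10-a->q10; q10-b->q7

Build one automaton per condition and run them in lockstep. The first has 4 states tracking whether and how much of `bab` has been seen; the second has 7 states tracking the last 2 symbols read. A product state is a pair (one from each), accepting exactly when both do.
An 11-state machine:
          a    b  
>  q0     q1   q2 
   q1     q3   q4 
   q2     q5   q6 
   q3     q3   q4 
   q4     q5   q6 
   q5     q3   q7 
   q6     q5   q6 
   q7     q8   q9 
 * q8    q10   q7 
 * q9     q8   q9 
   q10   q10   q7 
(> = start, * = accepting)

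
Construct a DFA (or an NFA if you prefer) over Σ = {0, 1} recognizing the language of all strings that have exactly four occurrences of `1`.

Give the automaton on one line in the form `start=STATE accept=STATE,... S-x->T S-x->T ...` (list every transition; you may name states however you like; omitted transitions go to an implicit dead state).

start=A accept=E A-0->A A-1->B B-0->B B-1->C C-0->C C-1->D D-0->D D-1->E E-0->E E-1->F F-0->F F-1->F

Count `1`s, saturating at 5: states A through E mean 0 through 4 `1`s seen; F means more than 4. Each `1` increments (capped at F); other symbols loop. Accept from {E}.
A 6-state machine:
       0  1 
>  A   A  B 
   B   B  C 
   C   C  D 
   D   D  E 
 * E   E  F 
   F   F  F 
(> = start, * = accepting)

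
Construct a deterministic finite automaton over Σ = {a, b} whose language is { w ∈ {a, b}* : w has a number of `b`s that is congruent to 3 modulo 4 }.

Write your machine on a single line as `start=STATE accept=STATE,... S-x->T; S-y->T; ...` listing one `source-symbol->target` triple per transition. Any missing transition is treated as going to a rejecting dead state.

start=S0; accept=S3; S0-a->S0; S0-b->S1; S1-a->S1; S1-b->S2; S2-a->S2; S2-b->S3; S3-a->S3; S3-b->S0

The only thing that matters is how many `b`s have appeared, reduced mod 4. Use one state per residue: S0 for 0, …, S3 for 3. Reading `b` moves to the next residue; anything else stays put. S3 is accepting.
With 4 states:
        a   b  
>  S0   S0  S1 
   S1   S1  S2 
   S2   S2  S3 
 * S3   S3  S0 
(> = start, * = accepting)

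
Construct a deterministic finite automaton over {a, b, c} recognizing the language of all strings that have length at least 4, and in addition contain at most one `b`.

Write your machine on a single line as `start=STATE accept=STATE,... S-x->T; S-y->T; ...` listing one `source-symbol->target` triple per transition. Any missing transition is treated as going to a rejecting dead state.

Handle the two conditions separately and then intersect. One (6 states) tracks the input length, saturating at 5; the other (3 states) tracks the count of `b`s, saturating at 2. Each combined state is a pair, one component from each; accept when both components accept. After merging equivalent states the machine shrinks.
A 10-state machine:
        a   b   c  
>  q0   q1  q2  q1 
   q1   q3  q4  q3 
   q2   q4  q5  q4 
   q3   q6  q7  q6 
   q4   q7  q5  q7 
   q5   q5  q5  q5 
   q6   q8  q9  q8 
   q7   q9  q5  q9 
 * q8   q8  q9  q8 
 * q9   q9  q5  q9 
(> = start, * = accepting)

start=q0; accept=q8,q9; q0-a->q1; q0-b->q2; q0-c->q1; q1-a->q3; q1-b->q4; q1-c->q3; q2-a->q4; q2-b->q5; q2-c->q4; q3-a->q6; q3-b->q7; q3-c->q6; q4-a->q7; q4-b->q5; q4-c->q7; q5-a->q5; q5-b->q5; q5-c->q5; q6-a->q8; q6-b->q9; q6-c->q8; q7-a->q9; q7-b->q5; q7-c->q9; q8-a->q8; q8-b->q9; q8-c->q8; q9-a->q9; q9-b->q5; q9-c->q9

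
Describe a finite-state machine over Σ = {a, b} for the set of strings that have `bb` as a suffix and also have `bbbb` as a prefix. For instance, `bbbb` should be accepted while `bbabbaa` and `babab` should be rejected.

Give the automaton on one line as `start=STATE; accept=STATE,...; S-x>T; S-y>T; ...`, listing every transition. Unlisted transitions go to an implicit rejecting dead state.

Run two small machines in parallel and take their product. One (3 states) tracks how much of the suffix `bb` has currently been matched; the other (6 states) tracks whether the input so far still matches the prefix `bbbb`. Each combined state is a pair, one component from each; accept when both components accept. Minimizing collapses redundant product states.
        a   b  
>  s0   s1  s2 
   s1   s1  s1 
   s2   s1  s3 
   s3   s1  s4 
   s4   s1  s5 
 * s5   s6  s5 
   s6   s6  s7 
   s7   s6  s5 
(> = start, * = accepting)

start=s0; accept=s5; s0-a>s1; s0-b>s2; s1-a>s1; s1-b>s1; s2-a>s1; s2-b>s3; s3-a>s1; s3-b>s4; s4-a>s1; s4-b>s5; s5-a>s6; s5-b>s5; s6-a>s6; s6-b>s7; s7-a>s6; s7-b>s5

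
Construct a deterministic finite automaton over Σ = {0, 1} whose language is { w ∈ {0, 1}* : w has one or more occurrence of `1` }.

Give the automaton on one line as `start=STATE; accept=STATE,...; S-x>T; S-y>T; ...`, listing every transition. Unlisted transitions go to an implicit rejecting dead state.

Count `1`s, saturating at 2: state q0 means no `1` yet, q1 means one `1` seen, q2 means more than one. Each `1` increments (capped at q2); other symbols loop. Accept from {q1, q2}.
3 states suffice.
        0   1  
>  q0   q0  q1 
 * q1   q1  q2 
 * q2   q2  q2 
(> = start, * = accepting)

start=q0; accept=q1,q2; q0-0>q0; q0-1>q1; q1-0>q1; q1-1>q2; q2-0>q2; q2-1>q2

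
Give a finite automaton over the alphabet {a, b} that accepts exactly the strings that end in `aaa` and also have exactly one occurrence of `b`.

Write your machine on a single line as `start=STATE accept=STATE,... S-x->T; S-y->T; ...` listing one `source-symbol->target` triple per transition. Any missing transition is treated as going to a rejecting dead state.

Build one automaton per condition and run them in lockstep. The first has 4 states tracking how much of the suffix `aaa` has currently been matched; the second has 3 states tracking the count of `b`s, saturating at 2. A product state is a pair (one from each), accepting exactly when both do. Minimizing collapses redundant product states.
        a   b  
>  q0   q0  q1 
   q1   q2  q3 
   q2   q4  q3 
   q3   q3  q3 
   q4   q5  q3 
 * q5   q5  q3 
(> = start, * = accepting)

start=q0; accept=q5; q0-a->q0; q0-b->q1; q1-a->q2; q1-b->q3; q2-a->q4; q2-b->q3; q3-a->q3; q3-b->q3; q4-a->q5; q4-b->q3; q5-a->q5; q5-b->q3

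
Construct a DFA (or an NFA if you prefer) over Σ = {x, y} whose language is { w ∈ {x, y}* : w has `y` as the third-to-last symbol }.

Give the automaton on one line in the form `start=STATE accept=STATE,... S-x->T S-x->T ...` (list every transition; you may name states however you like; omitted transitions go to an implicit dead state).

start=S0 accept=S11,S12,S13,S14 S0-x->S1 S0-y->S2 S1-x->S3 S1-y->S4 S2-x->S5 S2-y->S6 S3-x->S7 S3-y->S8 S4-x->S9 S4-y->S10 S5-x->S11 S5-y->S12 S6-x->S13 S6-y->S14 S7-x->S7 S7-y->S8 S8-x->S9 S8-y->S10 S9-x->S11 S9-y->S12 S10-x->S13 S10-y->S14 S11-x->S7 S11-y->S8 S12-x->S9 S12-y->S10 S13-x->S11 S13-y->S12 S14-x->S13 S14-y->S14

A DFA must remember the last 3 symbols (since which symbol is third-to-last isn't known until the input ends). Use one state per possible window of the last ≤3 symbols; accept from those whose window starts with `y`.
With 15 states:
          x    y  
>  S0     S1   S2 
   S1     S3   S4 
   S2     S5   S6 
   S3     S7   S8 
   S4     S9  S10 
   S5    S11  S12 
   S6    S13  S14 
   S7     S7   S8 
   S8     S9  S10 
   S9    S11  S12 
   S10   S13  S14 
 * S11    S7   S8 
 * S12    S9  S10 
 * S13   S11  S12 
 * S14   S13  S14 
(> = start, * = accepting)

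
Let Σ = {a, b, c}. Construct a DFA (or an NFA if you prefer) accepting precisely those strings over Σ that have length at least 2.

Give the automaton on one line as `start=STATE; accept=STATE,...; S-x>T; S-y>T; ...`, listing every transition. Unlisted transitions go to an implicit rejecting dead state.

start=S0; accept=S2,S3; S0-a>S1; S0-b>S1; S0-c>S1; S1-a>S2; S1-b>S2; S1-c>S2; S2-a>S3; S2-b>S3; S2-c>S3; S3-a>S3; S3-b>S3; S3-c>S3

We only need to distinguish lengths 0, 1, …, 2, and '>2'. Chain S0 → S1 → S2 → S3 on every symbol, with S3 looping. Accepting states: {S2, S3}.
A 4-state machine:
        a   b   c  
>  S0   S1  S1  S1 
   S1   S2  S2  S2 
 * S2   S3  S3  S3 
 * S3   S3  S3  S3 
(> = start, * = accepting)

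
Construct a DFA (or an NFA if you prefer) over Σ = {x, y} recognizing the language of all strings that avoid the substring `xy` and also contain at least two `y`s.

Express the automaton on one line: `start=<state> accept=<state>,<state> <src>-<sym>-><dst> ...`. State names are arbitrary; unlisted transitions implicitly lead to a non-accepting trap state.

Run two small machines in parallel and take their product. The first has 3 states tracking partial matches of the forbidden pattern `xy`; the second has 4 states tracking the count of `y`s, saturating at 3. A product state is a pair (one from each), accepting exactly when both do.
          x    y  
>  q0     q1   q2 
   q1     q1   q3 
   q2     q4   q5 
   q3     q3   q6 
   q4     q4   q6 
 * q5     q7   q8 
   q6     q6   q9 
 * q7     q7   q9 
 * q8    q10   q8 
   q9     q9   q9 
 * q10   q10   q9 
(> = start, * = accepting)

start=q0 accept=q5,q7,q8,q10 q0-x->q1 q0-y->q2 q1-x->q1 q1-y->q3 q2-x->q4 q2-y->q5 q3-x->q3 q3-y->q6 q4-x->q4 q4-y->q6 q5-x->q7 q5-y->q8 q6-x->q6 q6-y->q9 q7-x->q7 q7-y->q9 q8-x->q10 q8-y->q8 q9-x->q9 q9-y->q9 q10-x->q10 q10-y->q9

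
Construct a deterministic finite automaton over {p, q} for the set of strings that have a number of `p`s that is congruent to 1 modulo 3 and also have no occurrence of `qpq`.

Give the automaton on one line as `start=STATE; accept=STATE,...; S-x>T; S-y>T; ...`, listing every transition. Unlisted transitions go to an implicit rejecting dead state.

Run two small machines in parallel and take their product. The first has 3 states tracking the count of `p`s modulo 3; the second has 4 states tracking partial matches of the forbidden pattern `qpq`. A product state is a pair (one from each), accepting exactly when both do.
          p    q  
>  S0     S1   S2 
 * S1     S3   S4 
   S2     S5   S2 
   S3     S0   S6 
 * S4     S7   S4 
 * S5     S3   S8 
   S6     S9   S6 
   S7     S0  S10 
   S8    S10   S8 
   S9     S1  S11 
   S10   S11  S10 
   S11    S8  S11 
(> = start, * = accepting)

start=S0; accept=S1,S4,S5; S0-p>S1; S0-q>S2; S1-p>S3; S1-q>S4; S2-p>S5; S2-q>S2; S3-p>S0; S3-q>S6; S4-p>S7; S4-q>S4; S5-p>S3; S5-q>S8; S6-p>S9; S6-q>S6; S7-p>S0; S7-q>S10; S8-p>S10; S8-q>S8; S9-p>S1; S9-q>S11; S10-p>S11; S10-q>S10; S11-p>S8; S11-q>S11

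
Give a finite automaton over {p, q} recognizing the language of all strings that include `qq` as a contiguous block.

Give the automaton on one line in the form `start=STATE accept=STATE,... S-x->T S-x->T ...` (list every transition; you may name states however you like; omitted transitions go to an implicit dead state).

start=S0 accept=S2 S0-p->S0 S0-q->S1 S1-p->S0 S1-q->S2 S2-p->S2 S2-q->S2

Track how much of `qq` has been matched so far: state S0 is no progress, S2 is the absorbing accept state reached once `qq` has occurred. Intermediate states record partial matches; on a mismatch, fall back to the longest reusable overlap.
3 states suffice.
        p   q  
>  S0   S0  S1 
   S1   S0  S2 
 * S2   S2  S2 
(> = start, * = accepting)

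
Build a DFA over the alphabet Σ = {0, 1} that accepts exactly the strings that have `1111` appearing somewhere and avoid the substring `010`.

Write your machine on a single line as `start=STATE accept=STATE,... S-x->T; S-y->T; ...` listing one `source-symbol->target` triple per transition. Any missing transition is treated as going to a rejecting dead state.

Build one automaton per condition and run them in lockstep. The first has 5 states tracking whether and how much of `1111` has been seen; the second has 4 states tracking partial matches of the forbidden pattern `010`. A product state is a pair (one from each), accepting exactly when both do.
A 14-state machine:
          0    1  
>  q0     q1   q2 
   q1     q1   q3 
   q2     q1   q4 
   q3     q5   q4 
   q4     q1   q6 
   q5     q5   q7 
   q6     q1   q8 
   q7     q5   q9 
 * q8    q10   q8 
   q9     q5  q11 
 * q10   q10  q12 
   q11    q5  q13 
 * q12   q13   q8 
   q13   q13  q13 
(> = start, * = accepting)

start=q0; accept=q8,q10,q12; q0-0->q1; q0-1->q2; q1-0->q1; q1-1->q3; q2-0->q1; q2-1->q4; q3-0->q5; q3-1->q4; q4-0->q1; q4-1->q6; q5-0->q5; q5-1->q7; q6-0->q1; q6-1->q8; q7-0->q5; q7-1->q9; q8-0->q10; q8-1->q8; q9-0->q5; q9-1->q11; q10-0->q10; q10-1->q12; q11-0->q5; q11-1->q13; q12-0->q13; q12-1->q8; q13-0->q13; q13-1->q13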